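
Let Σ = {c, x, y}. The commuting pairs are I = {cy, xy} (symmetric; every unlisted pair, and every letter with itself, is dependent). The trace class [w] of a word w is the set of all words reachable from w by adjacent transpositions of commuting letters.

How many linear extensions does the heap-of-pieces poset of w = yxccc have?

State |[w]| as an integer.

piece 0:y — minimal
piece 1:x — minimal
piece 2:c rests on {1:x}
piece 3:c rests on {2:c}
piece 4:c rests on {3:c}
minimal pieces: {0:y, 1:x}
ways to finish when only these pieces remain (= sum over removing one remaining piece with nothing left below it):
  1 left: {0}→1  {4}→1
  2 left: {0,4}→2  {3,4}→1
  3 left: {0,3,4}→3  {2,3,4}→1
  placing 0:y first → 1 extensions
  placing 1:x first → 4 extensions
total linear extensions = 5

5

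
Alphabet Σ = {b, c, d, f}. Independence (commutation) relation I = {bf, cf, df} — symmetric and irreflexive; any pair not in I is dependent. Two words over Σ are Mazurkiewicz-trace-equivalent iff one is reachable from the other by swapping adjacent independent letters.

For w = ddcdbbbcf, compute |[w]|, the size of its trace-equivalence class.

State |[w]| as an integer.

9

piece 0:d — minimal
piece 1:d rests on {0:d}
piece 2:c rests on {1:d}
piece 3:d rests on {2:c}
piece 4:b rests on {3:d}
piece 5:b rests on {4:b}
piece 6:b rests on {5:b}
piece 7:c rests on {6:b}
piece 8:f — minimal
minimal pieces: {0:d, 8:f}
ways to finish when only these pieces remain (= sum over removing one remaining piece with nothing left below it):
  1 left: {7}→1  {8}→1
  2 left: {6,7}→1  {7,8}→2
  3 left: {5,6,7}→1  {6,7,8}→3
  4 left: {4,5,6,7}→1  {5,6,7,8}→4
  5 left: {3,4,5,6,7}→1  {4,5,6,7,8}→5
  6 left: {2,3,4,5,6,7}→1  {3,4,5,6,7,8}→6
  7 left: {1,2,3,4,5,6,7}→1  {2,3,4,5,6,7,8}→7
  placing 0:d first → 8 extensions
  placing 8:f first → 1 extensions
total linear extensions = 9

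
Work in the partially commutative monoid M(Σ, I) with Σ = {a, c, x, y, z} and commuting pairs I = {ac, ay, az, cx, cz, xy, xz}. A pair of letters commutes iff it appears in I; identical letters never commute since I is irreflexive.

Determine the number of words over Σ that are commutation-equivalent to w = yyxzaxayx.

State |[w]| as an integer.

#0=y has no predecessor
#1=y depends on [0:y]
#2=x has no predecessor
#3=z depends on [1:y]
#4=a depends on [2:x]
#5=x depends on [4:a]
#6=a depends on [5:x]
#7=y depends on [3:z]
#8=x depends on [6:a]
sources: [0:y, 2:x]
N(rest) = Σ N(rest − s) over sources s of rest; N(one piece) = 1:
  size 1 → [7]=1  [8]=1
  size 2 → [3,7]=1  [6,8]=1  [7,8]=2
  size 3 → [1,3,7]=1  [3,7,8]=3  [5,6,8]=1  [6,7,8]=3
  size 4 → [0,1,3,7]=1  [1,3,7,8]=4  [3,6,7,8]=6  [4,5,6,8]=1  [5,6,7,8]=4
  size 5 → [0,1,3,7,8]=5  [1,3,6,7,8]=10  [2,4,5,6,8]=1  [3,5,6,7,8]=10  [4,5,6,7,8]=5
  size 6 → [0,1,3,6,7,8]=15  [1,3,5,6,7,8]=20  [2,4,5,6,7,8]=6  [3,4,5,6,7,8]=15
  size 7 → [0,1,3,5,6,7,8]=35  [1,3,4,5,6,7,8]=35  [2,3,4,5,6,7,8]=21
  first=0(y) contributes 56
  first=2(x) contributes 70
|[w]| = 126

126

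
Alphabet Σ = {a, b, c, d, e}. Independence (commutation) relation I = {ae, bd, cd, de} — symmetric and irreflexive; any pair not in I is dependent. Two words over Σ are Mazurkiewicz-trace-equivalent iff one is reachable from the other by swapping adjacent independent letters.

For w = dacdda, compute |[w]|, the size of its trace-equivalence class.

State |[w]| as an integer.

3

#0=d has no predecessor
#1=a depends on [0:d]
#2=c depends on [1:a]
#3=d depends on [1:a]
#4=d depends on [3:d]
#5=a depends on [2:c, 4:d]
sources: [0:d]
N(rest) = Σ N(rest − s) over sources s of rest; N(one piece) = 1:
  size 1 → [5]=1
  size 2 → [2,5]=1  [4,5]=1
  size 3 → [2,4,5]=2  [3,4,5]=1
  size 4 → [2,3,4,5]=3
  first=0(d) contributes 3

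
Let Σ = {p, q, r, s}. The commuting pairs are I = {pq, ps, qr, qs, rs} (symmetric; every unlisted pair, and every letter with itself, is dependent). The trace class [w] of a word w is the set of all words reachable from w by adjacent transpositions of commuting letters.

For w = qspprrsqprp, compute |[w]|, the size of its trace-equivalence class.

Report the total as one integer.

1980

0(q) covers ∅
1(s) covers ∅
2(p) covers ∅
3(p) covers 2:p
4(r) covers 3:p
5(r) covers 4:r
6(s) covers 1:s
7(q) covers 0:q
8(p) covers 5:r
9(r) covers 8:p
10(p) covers 9:r
floor of heap: 0:q, 1:s, 2:p
completions by unplaced set U, small U first (add the entries for U minus each lowest piece of U):
  |U|=1: {6}:1  {7}:1  {10}:1
  |U|=2: {0,7}:1  {1,6}:1  {6,7}:2  {6,10}:2  {7,10}:2  {9,10}:1
  |U|=3: {0,6,7}:3  {0,7,10}:3  {1,6,7}:3  {1,6,10}:3  {6,7,10}:6  {6,9,10}:3  {7,9,10}:3  {8,9,10}:1
  |U|=4: {0,1,6,7}:6  {0,6,7,10}:12  {0,7,9,10}:6  {1,6,7,10}:12  {1,6,9,10}:6  {5,8,9,10}:1  {6,7,9,10}:12  {6,8,9,10}:4  {7,8,9,10}:4
  |U|=5: {0,1,6,7,10}:30  {0,6,7,9,10}:30  {0,7,8,9,10}:10  {1,6,7,9,10}:30  {1,6,8,9,10}:10  {4,5,8,9,10}:1  {5,6,8,9,10}:5  {5,7,8,9,10}:5  {6,7,8,9,10}:20
  |U|=6: {0,1,6,7,9,10}:90  {0,5,7,8,9,10}:15  {0,6,7,8,9,10}:60  {1,5,6,8,9,10}:15  {1,6,7,8,9,10}:60  {3,4,5,8,9,10}:1  {4,5,6,8,9,10}:6  {4,5,7,8,9,10}:6  {5,6,7,8,9,10}:30
  |U|=7: {0,1,6,7,8,9,10}:210  {0,4,5,7,8,9,10}:21  {0,5,6,7,8,9,10}:105  {1,4,5,6,8,9,10}:21  {1,5,6,7,8,9,10}:105  {2,3,4,5,8,9,10}:1  {3,4,5,6,8,9,10}:7  {3,4,5,7,8,9,10}:7  {4,5,6,7,8,9,10}:42
  |U|=8: {0,1,5,6,7,8,9,10}:420  {0,3,4,5,7,8,9,10}:28  {0,4,5,6,7,8,9,10}:168  {1,3,4,5,6,8,9,10}:28  {1,4,5,6,7,8,9,10}:168  {2,3,4,5,6,8,9,10}:8  {2,3,4,5,7,8,9,10}:8  {3,4,5,6,7,8,9,10}:56
  |U|=9: {0,1,4,5,6,7,8,9,10}:756  {0,2,3,4,5,7,8,9,10}:36  {0,3,4,5,6,7,8,9,10}:252  {1,2,3,4,5,6,8,9,10}:36  {1,3,4,5,6,7,8,9,10}:252  {2,3,4,5,6,7,8,9,10}:72
  start at 0(q): 360
  start at 1(s): 360
  start at 2(p): 1260
sum over floor = 1980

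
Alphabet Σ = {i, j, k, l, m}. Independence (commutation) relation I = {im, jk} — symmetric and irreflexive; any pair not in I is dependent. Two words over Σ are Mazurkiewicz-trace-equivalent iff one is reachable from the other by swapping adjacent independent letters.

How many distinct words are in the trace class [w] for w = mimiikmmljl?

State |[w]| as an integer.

#0=m has no predecessor
#1=i has no predecessor
#2=m depends on [0:m]
#3=i depends on [1:i]
#4=i depends on [3:i]
#5=k depends on [2:m, 4:i]
#6=m depends on [5:k]
#7=m depends on [6:m]
#8=l depends on [7:m]
#9=j depends on [8:l]
#10=l depends on [9:j]
sources: [0:m, 1:i]
N(rest) = Σ N(rest − s) over sources s of rest; N(one piece) = 1:
  size 1 → [10]=1
  size 2 → [9,10]=1
  size 3 → [8,9,10]=1
  size 4 → [7,8,9,10]=1
  size 5 → [6,7,8,9,10]=1
  size 6 → [5,6,7,8,9,10]=1
  size 7 → [2,5,6,7,8,9,10]=1  [4,5,6,7,8,9,10]=1
  size 8 → [0,2,5,6,7,8,9,10]=1  [2,4,5,6,7,8,9,10]=2  [3,4,5,6,7,8,9,10]=1
  size 9 → [0,2,4,5,6,7,8,9,10]=3  [1,3,4,5,6,7,8,9,10]=1  [2,3,4,5,6,7,8,9,10]=3
  first=0(m) contributes 4
  first=1(i) contributes 6
|[w]| = 10

10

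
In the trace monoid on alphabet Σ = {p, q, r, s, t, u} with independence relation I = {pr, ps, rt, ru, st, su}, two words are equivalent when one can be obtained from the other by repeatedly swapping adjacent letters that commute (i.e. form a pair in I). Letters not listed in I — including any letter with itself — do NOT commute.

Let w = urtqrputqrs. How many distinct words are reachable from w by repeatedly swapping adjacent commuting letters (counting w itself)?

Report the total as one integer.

12

drop 0:u onto floor
drop 1:r onto floor
drop 2:t onto {0:u}
drop 3:q onto {1:r, 2:t}
drop 4:r onto {3:q}
drop 5:p onto {3:q}
drop 6:u onto {5:p}
drop 7:t onto {6:u}
drop 8:q onto {4:r, 7:t}
drop 9:r onto {8:q}
drop 10:s onto {9:r}
ground layer = {0:u, 1:r}
drop-orders for the pieces not yet dropped (sum over which currently-grounded one goes next):
  1 to go: {10} 1
  2 to go: {9,10} 1
  3 to go: {8,9,10} 1
  4 to go: {4,8,9,10} 1  {7,8,9,10} 1
  5 to go: {4,7,8,9,10} 2  {6,7,8,9,10} 1
  6 to go: {4,6,7,8,9,10} 3  {5,6,7,8,9,10} 1
  7 to go: {4,5,6,7,8,9,10} 4
  8 to go: {3,4,5,6,7,8,9,10} 4
  9 to go: {1,3,4,5,6,7,8,9,10} 4  {2,3,4,5,6,7,8,9,10} 4
  if 0:u drops first: 8 orders
  if 1:r drops first: 4 orders
heap linearizations: 12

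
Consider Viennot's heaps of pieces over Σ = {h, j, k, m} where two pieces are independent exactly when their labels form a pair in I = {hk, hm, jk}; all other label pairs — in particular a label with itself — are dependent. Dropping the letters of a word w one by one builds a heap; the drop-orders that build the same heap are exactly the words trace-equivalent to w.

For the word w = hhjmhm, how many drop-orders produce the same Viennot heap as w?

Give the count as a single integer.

piece 0:h — minimal
piece 1:h rests on {0:h}
piece 2:j rests on {1:h}
piece 3:m rests on {2:j}
piece 4:h rests on {2:j}
piece 5:m rests on {3:m}
minimal pieces: {0:h}
ways to finish when only these pieces remain (= sum over removing one remaining piece with nothing left below it):
  1 left: {4}→1  {5}→1
  2 left: {3,5}→1  {4,5}→2
  3 left: {3,4,5}→3
  4 left: {2,3,4,5}→3
  placing 0:h first → 3 extensions

3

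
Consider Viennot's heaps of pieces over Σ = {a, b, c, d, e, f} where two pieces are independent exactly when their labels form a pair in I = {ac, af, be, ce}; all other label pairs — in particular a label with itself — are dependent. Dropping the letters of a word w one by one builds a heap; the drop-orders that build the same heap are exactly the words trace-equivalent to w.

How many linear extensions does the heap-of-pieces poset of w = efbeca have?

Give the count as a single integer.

5

piece 0:e — minimal
piece 1:f rests on {0:e}
piece 2:b rests on {1:f}
piece 3:e rests on {1:f}
piece 4:c rests on {2:b}
piece 5:a rests on {2:b, 3:e}
minimal pieces: {0:e}
ways to finish when only these pieces remain (= sum over removing one remaining piece with nothing left below it):
  1 left: {4}→1  {5}→1
  2 left: {3,5}→1  {4,5}→2
  3 left: {2,4,5}→2  {3,4,5}→3
  4 left: {2,3,4,5}→5
  placing 0:e first → 5 extensions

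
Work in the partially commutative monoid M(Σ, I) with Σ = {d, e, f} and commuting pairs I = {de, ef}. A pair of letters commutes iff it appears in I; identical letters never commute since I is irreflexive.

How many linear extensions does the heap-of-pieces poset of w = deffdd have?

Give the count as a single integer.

6

piece 0:d — minimal
piece 1:e — minimal
piece 2:f rests on {0:d}
piece 3:f rests on {2:f}
piece 4:d rests on {3:f}
piece 5:d rests on {4:d}
minimal pieces: {0:d, 1:e}
ways to finish when only these pieces remain (= sum over removing one remaining piece with nothing left below it):
  1 left: {1}→1  {5}→1
  2 left: {1,5}→2  {4,5}→1
  3 left: {1,4,5}→3  {3,4,5}→1
  4 left: {1,3,4,5}→4  {2,3,4,5}→1
  placing 0:d first → 5 extensions
  placing 1:e first → 1 extensions
total linear extensions = 6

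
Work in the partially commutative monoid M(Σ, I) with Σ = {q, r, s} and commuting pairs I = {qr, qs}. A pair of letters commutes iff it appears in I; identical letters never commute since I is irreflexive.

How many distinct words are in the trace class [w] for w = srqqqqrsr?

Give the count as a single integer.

#0=s has no predecessor
#1=r depends on [0:s]
#2=q has no predecessor
#3=q depends on [2:q]
#4=q depends on [3:q]
#5=q depends on [4:q]
#6=r depends on [1:r]
#7=s depends on [6:r]
#8=r depends on [7:s]
sources: [0:s, 2:q]
N(rest) = Σ N(rest − s) over sources s of rest; N(one piece) = 1:
  size 1 → [5]=1  [8]=1
  size 2 → [4,5]=1  [5,8]=2  [7,8]=1
  size 3 → [3,4,5]=1  [4,5,8]=3  [5,7,8]=3  [6,7,8]=1
  size 4 → [1,6,7,8]=1  [2,3,4,5]=1  [3,4,5,8]=4  [4,5,7,8]=6  [5,6,7,8]=4
  size 5 → [0,1,6,7,8]=1  [1,5,6,7,8]=5  [2,3,4,5,8]=5  [3,4,5,7,8]=10  [4,5,6,7,8]=10
  size 6 → [0,1,5,6,7,8]=6  [1,4,5,6,7,8]=15  [2,3,4,5,7,8]=15  [3,4,5,6,7,8]=20
  size 7 → [0,1,4,5,6,7,8]=21  [1,3,4,5,6,7,8]=35  [2,3,4,5,6,7,8]=35
  first=0(s) contributes 70
  first=2(q) contributes 56
|[w]| = 126

126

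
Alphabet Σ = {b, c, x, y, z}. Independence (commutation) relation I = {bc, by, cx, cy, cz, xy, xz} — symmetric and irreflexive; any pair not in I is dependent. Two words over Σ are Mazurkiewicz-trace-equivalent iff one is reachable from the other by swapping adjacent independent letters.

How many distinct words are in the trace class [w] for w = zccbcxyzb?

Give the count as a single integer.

piece 0:z — minimal
piece 1:c — minimal
piece 2:c rests on {1:c}
piece 3:b rests on {0:z}
piece 4:c rests on {2:c}
piece 5:x rests on {3:b}
piece 6:y rests on {0:z}
piece 7:z rests on {3:b, 6:y}
piece 8:b rests on {5:x, 7:z}
minimal pieces: {0:z, 1:c}
ways to finish when only these pieces remain (= sum over removing one remaining piece with nothing left below it):
  1 left: {4}→1  {8}→1
  2 left: {2,4}→1  {4,8}→2  {5,8}→1  {7,8}→1
  3 left: {1,2,4}→1  {2,4,8}→3  {4,5,8}→3  {4,7,8}→3  {5,7,8}→2  {6,7,8}→1
  4 left: {1,2,4,8}→4  {2,4,5,8}→6  {2,4,7,8}→6  {3,5,7,8}→2  {4,5,7,8}→8  {4,6,7,8}→4  {5,6,7,8}→3
  5 left: {1,2,4,5,8}→10  {1,2,4,7,8}→10  {2,4,5,7,8}→20  {2,4,6,7,8}→10  {3,4,5,7,8}→10  {3,5,6,7,8}→5  {4,5,6,7,8}→15
  6 left: {0,3,5,6,7,8}→5  {1,2,4,5,7,8}→40  {1,2,4,6,7,8}→20  {2,3,4,5,7,8}→30  {2,4,5,6,7,8}→45  {3,4,5,6,7,8}→30
  7 left: {0,3,4,5,6,7,8}→35  {1,2,3,4,5,7,8}→70  {1,2,4,5,6,7,8}→105  {2,3,4,5,6,7,8}→105
  placing 0:z first → 280 extensions
  placing 1:c first → 140 extensions
total linear extensions = 420

420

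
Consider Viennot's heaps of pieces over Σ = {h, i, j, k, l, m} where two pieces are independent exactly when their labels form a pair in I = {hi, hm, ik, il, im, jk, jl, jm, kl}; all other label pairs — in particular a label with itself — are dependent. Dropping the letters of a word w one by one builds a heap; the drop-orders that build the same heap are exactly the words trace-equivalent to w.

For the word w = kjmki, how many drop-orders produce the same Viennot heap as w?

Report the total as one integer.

#0=k has no predecessor
#1=j has no predecessor
#2=m depends on [0:k]
#3=k depends on [2:m]
#4=i depends on [1:j]
sources: [0:k, 1:j]
N(rest) = Σ N(rest − s) over sources s of rest; N(one piece) = 1:
  size 1 → [3]=1  [4]=1
  size 2 → [1,4]=1  [2,3]=1  [3,4]=2
  size 3 → [0,2,3]=1  [1,3,4]=3  [2,3,4]=3
  first=0(k) contributes 6
  first=1(j) contributes 4
|[w]| = 10

10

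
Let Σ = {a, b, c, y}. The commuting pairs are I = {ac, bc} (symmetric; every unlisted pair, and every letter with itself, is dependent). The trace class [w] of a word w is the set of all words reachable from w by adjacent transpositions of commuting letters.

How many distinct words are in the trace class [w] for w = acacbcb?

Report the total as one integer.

piece 0:a — minimal
piece 1:c — minimal
piece 2:a rests on {0:a}
piece 3:c rests on {1:c}
piece 4:b rests on {2:a}
piece 5:c rests on {3:c}
piece 6:b rests on {4:b}
minimal pieces: {0:a, 1:c}
ways to finish when only these pieces remain (= sum over removing one remaining piece with nothing left below it):
  1 left: {5}→1  {6}→1
  2 left: {3,5}→1  {4,6}→1  {5,6}→2
  3 left: {1,3,5}→1  {2,4,6}→1  {3,5,6}→3  {4,5,6}→3
  4 left: {0,2,4,6}→1  {1,3,5,6}→4  {2,4,5,6}→4  {3,4,5,6}→6
  5 left: {0,2,4,5,6}→5  {1,3,4,5,6}→10  {2,3,4,5,6}→10
  placing 0:a first → 20 extensions
  placing 1:c first → 15 extensions
total linear extensions = 35

35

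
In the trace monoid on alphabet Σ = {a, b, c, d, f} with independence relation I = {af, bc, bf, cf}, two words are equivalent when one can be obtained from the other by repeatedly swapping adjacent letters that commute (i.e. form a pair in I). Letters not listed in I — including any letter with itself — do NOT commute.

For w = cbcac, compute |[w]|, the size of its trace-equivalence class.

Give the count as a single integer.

3

drop 0:c onto floor
drop 1:b onto floor
drop 2:c onto {0:c}
drop 3:a onto {1:b, 2:c}
drop 4:c onto {3:a}
ground layer = {0:c, 1:b}
drop-orders for the pieces not yet dropped (sum over which currently-grounded one goes next):
  1 to go: {4} 1
  2 to go: {3,4} 1
  3 to go: {1,3,4} 1  {2,3,4} 1
  if 0:c drops first: 2 orders
  if 1:b drops first: 1 orders
heap linearizations: 3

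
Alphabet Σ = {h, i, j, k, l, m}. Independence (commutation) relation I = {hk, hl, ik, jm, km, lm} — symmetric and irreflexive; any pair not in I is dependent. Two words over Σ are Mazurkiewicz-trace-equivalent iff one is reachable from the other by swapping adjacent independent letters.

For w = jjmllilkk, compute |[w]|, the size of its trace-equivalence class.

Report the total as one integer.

piece 0:j — minimal
piece 1:j rests on {0:j}
piece 2:m — minimal
piece 3:l rests on {1:j}
piece 4:l rests on {3:l}
piece 5:i rests on {2:m, 4:l}
piece 6:l rests on {5:i}
piece 7:k rests on {6:l}
piece 8:k rests on {7:k}
minimal pieces: {0:j, 2:m}
ways to finish when only these pieces remain (= sum over removing one remaining piece with nothing left below it):
  1 left: {8}→1
  2 left: {7,8}→1
  3 left: {6,7,8}→1
  4 left: {5,6,7,8}→1
  5 left: {2,5,6,7,8}→1  {4,5,6,7,8}→1
  6 left: {2,4,5,6,7,8}→2  {3,4,5,6,7,8}→1
  7 left: {1,3,4,5,6,7,8}→1  {2,3,4,5,6,7,8}→3
  placing 0:j first → 4 extensions
  placing 2:m first → 1 extensions
total linear extensions = 5

5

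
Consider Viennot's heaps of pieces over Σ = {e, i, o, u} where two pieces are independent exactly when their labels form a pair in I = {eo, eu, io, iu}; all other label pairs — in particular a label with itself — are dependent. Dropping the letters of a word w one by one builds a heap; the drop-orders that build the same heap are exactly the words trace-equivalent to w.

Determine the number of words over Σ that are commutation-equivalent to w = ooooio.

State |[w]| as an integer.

6

0(o) covers ∅
1(o) covers 0:o
2(o) covers 1:o
3(o) covers 2:o
4(i) covers ∅
5(o) covers 3:o
floor of heap: 0:o, 4:i
completions by unplaced set U, small U first (add the entries for U minus each lowest piece of U):
  |U|=1: {4}:1  {5}:1
  |U|=2: {3,5}:1  {4,5}:2
  |U|=3: {2,3,5}:1  {3,4,5}:3
  |U|=4: {1,2,3,5}:1  {2,3,4,5}:4
  start at 0(o): 5
  start at 4(i): 1
sum over floor = 6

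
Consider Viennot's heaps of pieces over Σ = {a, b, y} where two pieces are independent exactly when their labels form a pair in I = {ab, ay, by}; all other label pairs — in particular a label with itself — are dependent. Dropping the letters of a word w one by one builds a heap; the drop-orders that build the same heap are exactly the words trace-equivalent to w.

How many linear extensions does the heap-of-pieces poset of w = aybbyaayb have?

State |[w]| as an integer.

drop 0:a onto floor
drop 1:y onto floor
drop 2:b onto floor
drop 3:b onto {2:b}
drop 4:y onto {1:y}
drop 5:a onto {0:a}
drop 6:a onto {5:a}
drop 7:y onto {4:y}
drop 8:b onto {3:b}
ground layer = {0:a, 1:y, 2:b}
drop-orders for the pieces not yet dropped (sum over which currently-grounded one goes next):
  1 to go: {6} 1  {7} 1  {8} 1
  2 to go: {3,8} 1  {4,7} 1  {5,6} 1  {6,7} 2  {6,8} 2  {7,8} 2
  3 to go: {0,5,6} 1  {1,4,7} 1  {2,3,8} 1  {3,6,8} 3  {3,7,8} 3  {4,6,7} 3  {4,7,8} 3  {5,6,7} 3  {5,6,8} 3  {6,7,8} 6
  4 to go: {0,5,6,7} 4  {0,5,6,8} 4  {1,4,6,7} 4  {1,4,7,8} 4  {2,3,6,8} 4  {2,3,7,8} 4  {3,4,7,8} 6  {3,5,6,8} 6  {3,6,7,8} 12  {4,5,6,7} 6  {4,6,7,8} 12  {5,6,7,8} 12
  5 to go: {0,3,5,6,8} 10  {0,4,5,6,7} 10  {0,5,6,7,8} 20  {1,3,4,7,8} 10  {1,4,5,6,7} 10  {1,4,6,7,8} 20  {2,3,4,7,8} 10  {2,3,5,6,8} 10  {2,3,6,7,8} 20  {3,4,6,7,8} 30  {3,5,6,7,8} 30  {4,5,6,7,8} 30
  6 to go: {0,1,4,5,6,7} 20  {0,2,3,5,6,8} 20  {0,3,5,6,7,8} 60  {0,4,5,6,7,8} 60  {1,2,3,4,7,8} 20  {1,3,4,6,7,8} 60  {1,4,5,6,7,8} 60  {2,3,4,6,7,8} 60  {2,3,5,6,7,8} 60  {3,4,5,6,7,8} 90
  7 to go: {0,1,4,5,6,7,8} 140  {0,2,3,5,6,7,8} 140  {0,3,4,5,6,7,8} 210  {1,2,3,4,6,7,8} 140  {1,3,4,5,6,7,8} 210  {2,3,4,5,6,7,8} 210
  if 0:a drops first: 560 orders
  if 1:y drops first: 560 orders
  if 2:b drops first: 560 orders
heap linearizations: 1680

1680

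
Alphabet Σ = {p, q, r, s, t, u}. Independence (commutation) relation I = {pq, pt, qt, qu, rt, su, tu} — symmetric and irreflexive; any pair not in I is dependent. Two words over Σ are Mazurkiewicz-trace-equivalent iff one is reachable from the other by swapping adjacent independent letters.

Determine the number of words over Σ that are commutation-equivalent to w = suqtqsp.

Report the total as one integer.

18

piece 0:s — minimal
piece 1:u — minimal
piece 2:q rests on {0:s}
piece 3:t rests on {0:s}
piece 4:q rests on {2:q}
piece 5:s rests on {3:t, 4:q}
piece 6:p rests on {1:u, 5:s}
minimal pieces: {0:s, 1:u}
ways to finish when only these pieces remain (= sum over removing one remaining piece with nothing left below it):
  1 left: {6}→1
  2 left: {1,6}→1  {5,6}→1
  3 left: {1,5,6}→2  {3,5,6}→1  {4,5,6}→1
  4 left: {1,3,5,6}→3  {1,4,5,6}→3  {2,4,5,6}→1  {3,4,5,6}→2
  5 left: {1,2,4,5,6}→4  {1,3,4,5,6}→8  {2,3,4,5,6}→3
  placing 0:s first → 15 extensions
  placing 1:u first → 3 extensions
total linear extensions = 18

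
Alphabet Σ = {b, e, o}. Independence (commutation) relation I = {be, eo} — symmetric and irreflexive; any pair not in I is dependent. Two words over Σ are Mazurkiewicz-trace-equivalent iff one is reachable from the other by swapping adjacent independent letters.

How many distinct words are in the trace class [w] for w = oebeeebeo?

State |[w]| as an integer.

126

piece 0:o — minimal
piece 1:e — minimal
piece 2:b rests on {0:o}
piece 3:e rests on {1:e}
piece 4:e rests on {3:e}
piece 5:e rests on {4:e}
piece 6:b rests on {2:b}
piece 7:e rests on {5:e}
piece 8:o rests on {6:b}
minimal pieces: {0:o, 1:e}
ways to finish when only these pieces remain (= sum over removing one remaining piece with nothing left below it):
  1 left: {7}→1  {8}→1
  2 left: {5,7}→1  {6,8}→1  {7,8}→2
  3 left: {2,6,8}→1  {4,5,7}→1  {5,7,8}→3  {6,7,8}→3
  4 left: {0,2,6,8}→1  {2,6,7,8}→4  {3,4,5,7}→1  {4,5,7,8}→4  {5,6,7,8}→6
  5 left: {0,2,6,7,8}→5  {1,3,4,5,7}→1  {2,5,6,7,8}→10  {3,4,5,7,8}→5  {4,5,6,7,8}→10
  6 left: {0,2,5,6,7,8}→15  {1,3,4,5,7,8}→6  {2,4,5,6,7,8}→20  {3,4,5,6,7,8}→15
  7 left: {0,2,4,5,6,7,8}→35  {1,3,4,5,6,7,8}→21  {2,3,4,5,6,7,8}→35
  placing 0:o first → 56 extensions
  placing 1:e first → 70 extensions
total linear extensions = 126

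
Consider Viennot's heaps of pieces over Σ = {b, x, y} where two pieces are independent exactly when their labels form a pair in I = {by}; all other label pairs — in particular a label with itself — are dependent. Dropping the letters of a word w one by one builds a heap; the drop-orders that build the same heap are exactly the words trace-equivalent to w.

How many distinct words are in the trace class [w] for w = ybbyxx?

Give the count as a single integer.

6

drop 0:y onto floor
drop 1:b onto floor
drop 2:b onto {1:b}
drop 3:y onto {0:y}
drop 4:x onto {2:b, 3:y}
drop 5:x onto {4:x}
ground layer = {0:y, 1:b}
drop-orders for the pieces not yet dropped (sum over which currently-grounded one goes next):
  1 to go: {5} 1
  2 to go: {4,5} 1
  3 to go: {2,4,5} 1  {3,4,5} 1
  4 to go: {0,3,4,5} 1  {1,2,4,5} 1  {2,3,4,5} 2
  if 0:y drops first: 3 orders
  if 1:b drops first: 3 orders
heap linearizations: 6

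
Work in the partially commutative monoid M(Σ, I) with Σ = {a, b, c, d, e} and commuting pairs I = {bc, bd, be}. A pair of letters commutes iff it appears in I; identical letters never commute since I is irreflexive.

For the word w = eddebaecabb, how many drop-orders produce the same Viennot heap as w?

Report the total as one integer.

#0=e has no predecessor
#1=d depends on [0:e]
#2=d depends on [1:d]
#3=e depends on [2:d]
#4=b has no predecessor
#5=a depends on [3:e, 4:b]
#6=e depends on [5:a]
#7=c depends on [6:e]
#8=a depends on [7:c]
#9=b depends on [8:a]
#10=b depends on [9:b]
sources: [0:e, 4:b]
N(rest) = Σ N(rest − s) over sources s of rest; N(one piece) = 1:
  size 1 → [10]=1
  size 2 → [9,10]=1
  size 3 → [8,9,10]=1
  size 4 → [7,8,9,10]=1
  size 5 → [6,7,8,9,10]=1
  size 6 → [5,6,7,8,9,10]=1
  size 7 → [3,5,6,7,8,9,10]=1  [4,5,6,7,8,9,10]=1
  size 8 → [2,3,5,6,7,8,9,10]=1  [3,4,5,6,7,8,9,10]=2
  size 9 → [1,2,3,5,6,7,8,9,10]=1  [2,3,4,5,6,7,8,9,10]=3
  first=0(e) contributes 4
  first=4(b) contributes 1
|[w]| = 5

5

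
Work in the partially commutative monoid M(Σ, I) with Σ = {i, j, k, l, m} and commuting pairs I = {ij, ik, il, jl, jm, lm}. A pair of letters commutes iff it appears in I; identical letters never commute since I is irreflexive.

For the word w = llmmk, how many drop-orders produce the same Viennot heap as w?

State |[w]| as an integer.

6

0(l) covers ∅
1(l) covers 0:l
2(m) covers ∅
3(m) covers 2:m
4(k) covers 1:l, 3:m
floor of heap: 0:l, 2:m
completions by unplaced set U, small U first (add the entries for U minus each lowest piece of U):
  |U|=1: {4}:1
  |U|=2: {1,4}:1  {3,4}:1
  |U|=3: {0,1,4}:1  {1,3,4}:2  {2,3,4}:1
  start at 0(l): 3
  start at 2(m): 3
sum over floor = 6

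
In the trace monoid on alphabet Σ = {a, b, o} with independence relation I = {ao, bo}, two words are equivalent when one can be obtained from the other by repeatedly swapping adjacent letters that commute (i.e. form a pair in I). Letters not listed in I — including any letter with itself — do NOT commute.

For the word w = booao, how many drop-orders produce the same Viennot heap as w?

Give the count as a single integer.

piece 0:b — minimal
piece 1:o — minimal
piece 2:o rests on {1:o}
piece 3:a rests on {0:b}
piece 4:o rests on {2:o}
minimal pieces: {0:b, 1:o}
ways to finish when only these pieces remain (= sum over removing one remaining piece with nothing left below it):
  1 left: {3}→1  {4}→1
  2 left: {0,3}→1  {2,4}→1  {3,4}→2
  3 left: {0,3,4}→3  {1,2,4}→1  {2,3,4}→3
  placing 0:b first → 4 extensions
  placing 1:o first → 6 extensions
total linear extensions = 10

10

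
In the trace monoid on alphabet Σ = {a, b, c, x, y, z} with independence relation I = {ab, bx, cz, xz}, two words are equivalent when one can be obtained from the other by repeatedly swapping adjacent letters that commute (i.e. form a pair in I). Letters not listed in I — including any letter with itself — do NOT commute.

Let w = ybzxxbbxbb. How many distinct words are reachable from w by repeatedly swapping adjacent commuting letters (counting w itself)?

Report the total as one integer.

piece 0:y — minimal
piece 1:b rests on {0:y}
piece 2:z rests on {1:b}
piece 3:x rests on {0:y}
piece 4:x rests on {3:x}
piece 5:b rests on {2:z}
piece 6:b rests on {5:b}
piece 7:x rests on {4:x}
piece 8:b rests on {6:b}
piece 9:b rests on {8:b}
minimal pieces: {0:y}
ways to finish when only these pieces remain (= sum over removing one remaining piece with nothing left below it):
  1 left: {7}→1  {9}→1
  2 left: {4,7}→1  {7,9}→2  {8,9}→1
  3 left: {3,4,7}→1  {4,7,9}→3  {6,8,9}→1  {7,8,9}→3
  4 left: {3,4,7,9}→4  {4,7,8,9}→6  {5,6,8,9}→1  {6,7,8,9}→4
  5 left: {2,5,6,8,9}→1  {3,4,7,8,9}→10  {4,6,7,8,9}→10  {5,6,7,8,9}→5
  6 left: {1,2,5,6,8,9}→1  {2,5,6,7,8,9}→6  {3,4,6,7,8,9}→20  {4,5,6,7,8,9}→15
  7 left: {1,2,5,6,7,8,9}→7  {2,4,5,6,7,8,9}→21  {3,4,5,6,7,8,9}→35
  8 left: {1,2,4,5,6,7,8,9}→28  {2,3,4,5,6,7,8,9}→56
  placing 0:y first → 84 extensions

84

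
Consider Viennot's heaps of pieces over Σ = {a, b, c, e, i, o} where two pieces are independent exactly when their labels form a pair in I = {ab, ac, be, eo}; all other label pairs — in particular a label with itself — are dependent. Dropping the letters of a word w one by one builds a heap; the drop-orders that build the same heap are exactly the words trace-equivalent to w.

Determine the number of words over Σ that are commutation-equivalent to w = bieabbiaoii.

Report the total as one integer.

0(b) covers ∅
1(i) covers 0:b
2(e) covers 1:i
3(a) covers 2:e
4(b) covers 1:i
5(b) covers 4:b
6(i) covers 3:a, 5:b
7(a) covers 6:i
8(o) covers 7:a
9(i) covers 8:o
10(i) covers 9:i
floor of heap: 0:b
completions by unplaced set U, small U first (add the entries for U minus each lowest piece of U):
  |U|=1: {10}:1
  |U|=2: {9,10}:1
  |U|=3: {8,9,10}:1
  |U|=4: {7,8,9,10}:1
  |U|=5: {6,7,8,9,10}:1
  |U|=6: {3,6,7,8,9,10}:1  {5,6,7,8,9,10}:1
  |U|=7: {2,3,6,7,8,9,10}:1  {3,5,6,7,8,9,10}:2  {4,5,6,7,8,9,10}:1
  |U|=8: {2,3,5,6,7,8,9,10}:3  {3,4,5,6,7,8,9,10}:3
  |U|=9: {2,3,4,5,6,7,8,9,10}:6
  start at 0(b): 6

6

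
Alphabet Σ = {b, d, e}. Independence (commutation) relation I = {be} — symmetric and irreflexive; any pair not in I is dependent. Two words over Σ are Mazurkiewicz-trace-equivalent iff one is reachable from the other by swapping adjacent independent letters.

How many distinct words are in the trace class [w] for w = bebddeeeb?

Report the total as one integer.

12

piece 0:b — minimal
piece 1:e — minimal
piece 2:b rests on {0:b}
piece 3:d rests on {1:e, 2:b}
piece 4:d rests on {3:d}
piece 5:e rests on {4:d}
piece 6:e rests on {5:e}
piece 7:e rests on {6:e}
piece 8:b rests on {4:d}
minimal pieces: {0:b, 1:e}
ways to finish when only these pieces remain (= sum over removing one remaining piece with nothing left below it):
  1 left: {7}→1  {8}→1
  2 left: {6,7}→1  {7,8}→2
  3 left: {5,6,7}→1  {6,7,8}→3
  4 left: {5,6,7,8}→4
  5 left: {4,5,6,7,8}→4
  6 left: {3,4,5,6,7,8}→4
  7 left: {1,3,4,5,6,7,8}→4  {2,3,4,5,6,7,8}→4
  placing 0:b first → 8 extensions
  placing 1:e first → 4 extensions
total linear extensions = 12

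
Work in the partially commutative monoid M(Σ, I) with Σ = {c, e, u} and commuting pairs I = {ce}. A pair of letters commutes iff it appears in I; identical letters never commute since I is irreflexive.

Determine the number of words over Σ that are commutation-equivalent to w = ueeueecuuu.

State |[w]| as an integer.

3

0(u) covers ∅
1(e) covers 0:u
2(e) covers 1:e
3(u) covers 2:e
4(e) covers 3:u
5(e) covers 4:e
6(c) covers 3:u
7(u) covers 5:e, 6:c
8(u) covers 7:u
9(u) covers 8:u
floor of heap: 0:u
completions by unplaced set U, small U first (add the entries for U minus each lowest piece of U):
  |U|=1: {9}:1
  |U|=2: {8,9}:1
  |U|=3: {7,8,9}:1
  |U|=4: {5,7,8,9}:1  {6,7,8,9}:1
  |U|=5: {4,5,7,8,9}:1  {5,6,7,8,9}:2
  |U|=6: {4,5,6,7,8,9}:3
  |U|=7: {3,4,5,6,7,8,9}:3
  |U|=8: {2,3,4,5,6,7,8,9}:3
  start at 0(u): 3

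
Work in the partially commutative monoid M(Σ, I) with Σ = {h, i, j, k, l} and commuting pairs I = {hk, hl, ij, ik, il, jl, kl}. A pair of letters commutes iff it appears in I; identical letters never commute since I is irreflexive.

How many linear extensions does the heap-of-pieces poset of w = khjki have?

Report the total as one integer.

0(k) covers ∅
1(h) covers ∅
2(j) covers 0:k, 1:h
3(k) covers 2:j
4(i) covers 1:h
floor of heap: 0:k, 1:h
completions by unplaced set U, small U first (add the entries for U minus each lowest piece of U):
  |U|=1: {3}:1  {4}:1
  |U|=2: {2,3}:1  {3,4}:2
  |U|=3: {0,2,3}:1  {2,3,4}:3
  start at 0(k): 3
  start at 1(h): 4
sum over floor = 7

7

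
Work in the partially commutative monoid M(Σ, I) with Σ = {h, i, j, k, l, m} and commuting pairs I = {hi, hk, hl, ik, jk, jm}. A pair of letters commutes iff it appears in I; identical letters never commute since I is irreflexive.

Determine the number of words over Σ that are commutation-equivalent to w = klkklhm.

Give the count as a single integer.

drop 0:k onto floor
drop 1:l onto {0:k}
drop 2:k onto {1:l}
drop 3:k onto {2:k}
drop 4:l onto {3:k}
drop 5:h onto floor
drop 6:m onto {4:l, 5:h}
ground layer = {0:k, 5:h}
drop-orders for the pieces not yet dropped (sum over which currently-grounded one goes next):
  1 to go: {6} 1
  2 to go: {4,6} 1  {5,6} 1
  3 to go: {3,4,6} 1  {4,5,6} 2
  4 to go: {2,3,4,6} 1  {3,4,5,6} 3
  5 to go: {1,2,3,4,6} 1  {2,3,4,5,6} 4
  if 0:k drops first: 5 orders
  if 5:h drops first: 1 orders
heap linearizations: 6

6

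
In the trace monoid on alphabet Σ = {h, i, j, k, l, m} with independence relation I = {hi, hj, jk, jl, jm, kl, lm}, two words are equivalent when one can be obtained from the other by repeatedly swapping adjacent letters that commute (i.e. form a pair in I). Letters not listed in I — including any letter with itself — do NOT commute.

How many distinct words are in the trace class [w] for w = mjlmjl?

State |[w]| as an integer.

90

drop 0:m onto floor
drop 1:j onto floor
drop 2:l onto floor
drop 3:m onto {0:m}
drop 4:j onto {1:j}
drop 5:l onto {2:l}
ground layer = {0:m, 1:j, 2:l}
drop-orders for the pieces not yet dropped (sum over which currently-grounded one goes next):
  1 to go: {3} 1  {4} 1  {5} 1
  2 to go: {0,3} 1  {1,4} 1  {2,5} 1  {3,4} 2  {3,5} 2  {4,5} 2
  3 to go: {0,3,4} 3  {0,3,5} 3  {1,3,4} 3  {1,4,5} 3  {2,3,5} 3  {2,4,5} 3  {3,4,5} 6
  4 to go: {0,1,3,4} 6  {0,2,3,5} 6  {0,3,4,5} 12  {1,2,4,5} 6  {1,3,4,5} 12  {2,3,4,5} 12
  if 0:m drops first: 30 orders
  if 1:j drops first: 30 orders
  if 2:l drops first: 30 orders
heap linearizations: 90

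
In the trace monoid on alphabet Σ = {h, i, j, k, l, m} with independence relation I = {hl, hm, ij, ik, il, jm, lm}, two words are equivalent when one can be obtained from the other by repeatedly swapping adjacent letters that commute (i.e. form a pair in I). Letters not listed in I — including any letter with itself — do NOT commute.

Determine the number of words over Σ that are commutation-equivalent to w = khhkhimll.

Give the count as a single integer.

#0=k has no predecessor
#1=h depends on [0:k]
#2=h depends on [1:h]
#3=k depends on [2:h]
#4=h depends on [3:k]
#5=i depends on [4:h]
#6=m depends on [5:i]
#7=l depends on [3:k]
#8=l depends on [7:l]
sources: [0:k]
N(rest) = Σ N(rest − s) over sources s of rest; N(one piece) = 1:
  size 1 → [6]=1  [8]=1
  size 2 → [5,6]=1  [6,8]=2  [7,8]=1
  size 3 → [4,5,6]=1  [5,6,8]=3  [6,7,8]=3
  size 4 → [4,5,6,8]=4  [5,6,7,8]=6
  size 5 → [4,5,6,7,8]=10
  size 6 → [3,4,5,6,7,8]=10
  size 7 → [2,3,4,5,6,7,8]=10
  first=0(k) contributes 10

10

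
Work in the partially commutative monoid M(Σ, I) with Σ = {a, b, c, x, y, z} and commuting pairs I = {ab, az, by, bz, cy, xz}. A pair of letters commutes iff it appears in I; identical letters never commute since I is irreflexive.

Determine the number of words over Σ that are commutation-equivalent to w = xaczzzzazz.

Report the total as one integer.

7

0(x) covers ∅
1(a) covers 0:x
2(c) covers 1:a
3(z) covers 2:c
4(z) covers 3:z
5(z) covers 4:z
6(z) covers 5:z
7(a) covers 2:c
8(z) covers 6:z
9(z) covers 8:z
floor of heap: 0:x
completions by unplaced set U, small U first (add the entries for U minus each lowest piece of U):
  |U|=1: {7}:1  {9}:1
  |U|=2: {7,9}:2  {8,9}:1
  |U|=3: {6,8,9}:1  {7,8,9}:3
  |U|=4: {5,6,8,9}:1  {6,7,8,9}:4
  |U|=5: {4,5,6,8,9}:1  {5,6,7,8,9}:5
  |U|=6: {3,4,5,6,8,9}:1  {4,5,6,7,8,9}:6
  |U|=7: {3,4,5,6,7,8,9}:7
  |U|=8: {2,3,4,5,6,7,8,9}:7
  start at 0(x): 7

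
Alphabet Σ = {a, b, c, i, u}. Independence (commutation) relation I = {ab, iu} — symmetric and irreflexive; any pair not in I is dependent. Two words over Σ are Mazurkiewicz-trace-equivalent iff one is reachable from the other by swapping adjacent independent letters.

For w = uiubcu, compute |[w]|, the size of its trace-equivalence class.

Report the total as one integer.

3

#0=u has no predecessor
#1=i has no predecessor
#2=u depends on [0:u]
#3=b depends on [1:i, 2:u]
#4=c depends on [3:b]
#5=u depends on [4:c]
sources: [0:u, 1:i]
N(rest) = Σ N(rest − s) over sources s of rest; N(one piece) = 1:
  size 1 → [5]=1
  size 2 → [4,5]=1
  size 3 → [3,4,5]=1
  size 4 → [1,3,4,5]=1  [2,3,4,5]=1
  first=0(u) contributes 2
  first=1(i) contributes 1
|[w]| = 3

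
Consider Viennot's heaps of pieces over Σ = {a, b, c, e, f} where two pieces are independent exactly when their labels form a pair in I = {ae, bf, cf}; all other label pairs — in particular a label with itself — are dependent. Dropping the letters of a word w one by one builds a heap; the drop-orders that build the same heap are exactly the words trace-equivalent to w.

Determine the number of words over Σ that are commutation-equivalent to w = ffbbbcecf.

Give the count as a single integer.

30

drop 0:f onto floor
drop 1:f onto {0:f}
drop 2:b onto floor
drop 3:b onto {2:b}
drop 4:b onto {3:b}
drop 5:c onto {4:b}
drop 6:e onto {1:f, 5:c}
drop 7:c onto {6:e}
drop 8:f onto {6:e}
ground layer = {0:f, 2:b}
drop-orders for the pieces not yet dropped (sum over which currently-grounded one goes next):
  1 to go: {7} 1  {8} 1
  2 to go: {7,8} 2
  3 to go: {6,7,8} 2
  4 to go: {1,6,7,8} 2  {5,6,7,8} 2
  5 to go: {0,1,6,7,8} 2  {1,5,6,7,8} 4  {4,5,6,7,8} 2
  6 to go: {0,1,5,6,7,8} 6  {1,4,5,6,7,8} 6  {3,4,5,6,7,8} 2
  7 to go: {0,1,4,5,6,7,8} 12  {1,3,4,5,6,7,8} 8  {2,3,4,5,6,7,8} 2
  if 0:f drops first: 10 orders
  if 2:b drops first: 20 orders
heap linearizations: 30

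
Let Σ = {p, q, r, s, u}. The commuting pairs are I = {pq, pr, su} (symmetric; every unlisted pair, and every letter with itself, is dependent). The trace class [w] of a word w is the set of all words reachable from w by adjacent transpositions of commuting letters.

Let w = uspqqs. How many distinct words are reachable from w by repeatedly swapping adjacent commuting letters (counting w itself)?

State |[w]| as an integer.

6

piece 0:u — minimal
piece 1:s — minimal
piece 2:p rests on {0:u, 1:s}
piece 3:q rests on {0:u, 1:s}
piece 4:q rests on {3:q}
piece 5:s rests on {2:p, 4:q}
minimal pieces: {0:u, 1:s}
ways to finish when only these pieces remain (= sum over removing one remaining piece with nothing left below it):
  1 left: {5}→1
  2 left: {2,5}→1  {4,5}→1
  3 left: {2,4,5}→2  {3,4,5}→1
  4 left: {2,3,4,5}→3
  placing 0:u first → 3 extensions
  placing 1:s first → 3 extensions
total linear extensions = 6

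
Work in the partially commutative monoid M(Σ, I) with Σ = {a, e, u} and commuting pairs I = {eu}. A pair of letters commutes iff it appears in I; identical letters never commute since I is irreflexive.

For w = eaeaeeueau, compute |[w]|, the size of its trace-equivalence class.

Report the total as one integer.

0(e) covers ∅
1(a) covers 0:e
2(e) covers 1:a
3(a) covers 2:e
4(e) covers 3:a
5(e) covers 4:e
6(u) covers 3:a
7(e) covers 5:e
8(a) covers 6:u, 7:e
9(u) covers 8:a
floor of heap: 0:e
completions by unplaced set U, small U first (add the entries for U minus each lowest piece of U):
  |U|=1: {9}:1
  |U|=2: {8,9}:1
  |U|=3: {6,8,9}:1  {7,8,9}:1
  |U|=4: {5,7,8,9}:1  {6,7,8,9}:2
  |U|=5: {4,5,7,8,9}:1  {5,6,7,8,9}:3
  |U|=6: {4,5,6,7,8,9}:4
  |U|=7: {3,4,5,6,7,8,9}:4
  |U|=8: {2,3,4,5,6,7,8,9}:4
  start at 0(e): 4

4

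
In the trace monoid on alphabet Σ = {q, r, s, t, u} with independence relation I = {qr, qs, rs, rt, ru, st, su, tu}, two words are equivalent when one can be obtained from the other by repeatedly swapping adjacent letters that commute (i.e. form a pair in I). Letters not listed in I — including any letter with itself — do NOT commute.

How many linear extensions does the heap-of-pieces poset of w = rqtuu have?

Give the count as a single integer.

piece 0:r — minimal
piece 1:q — minimal
piece 2:t rests on {1:q}
piece 3:u rests on {1:q}
piece 4:u rests on {3:u}
minimal pieces: {0:r, 1:q}
ways to finish when only these pieces remain (= sum over removing one remaining piece with nothing left below it):
  1 left: {0}→1  {2}→1  {4}→1
  2 left: {0,2}→2  {0,4}→2  {2,4}→2  {3,4}→1
  3 left: {0,2,4}→6  {0,3,4}→3  {2,3,4}→3
  placing 0:r first → 3 extensions
  placing 1:q first → 12 extensions
total linear extensions = 15

15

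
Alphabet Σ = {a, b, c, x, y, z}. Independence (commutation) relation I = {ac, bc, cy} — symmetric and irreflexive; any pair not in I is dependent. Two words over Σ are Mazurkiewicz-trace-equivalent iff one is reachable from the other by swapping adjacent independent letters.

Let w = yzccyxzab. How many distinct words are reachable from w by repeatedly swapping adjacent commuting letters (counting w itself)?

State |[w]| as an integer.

3

#0=y has no predecessor
#1=z depends on [0:y]
#2=c depends on [1:z]
#3=c depends on [2:c]
#4=y depends on [1:z]
#5=x depends on [3:c, 4:y]
#6=z depends on [5:x]
#7=a depends on [6:z]
#8=b depends on [7:a]
sources: [0:y]
N(rest) = Σ N(rest − s) over sources s of rest; N(one piece) = 1:
  size 1 → [8]=1
  size 2 → [7,8]=1
  size 3 → [6,7,8]=1
  size 4 → [5,6,7,8]=1
  size 5 → [3,5,6,7,8]=1  [4,5,6,7,8]=1
  size 6 → [2,3,5,6,7,8]=1  [3,4,5,6,7,8]=2
  size 7 → [2,3,4,5,6,7,8]=3
  first=0(y) contributes 3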